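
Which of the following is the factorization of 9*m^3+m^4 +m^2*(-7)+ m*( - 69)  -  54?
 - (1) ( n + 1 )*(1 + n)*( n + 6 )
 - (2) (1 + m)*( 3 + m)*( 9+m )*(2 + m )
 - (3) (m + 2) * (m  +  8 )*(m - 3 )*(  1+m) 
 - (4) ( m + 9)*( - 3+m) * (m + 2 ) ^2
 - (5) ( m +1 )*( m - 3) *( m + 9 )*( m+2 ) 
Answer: 5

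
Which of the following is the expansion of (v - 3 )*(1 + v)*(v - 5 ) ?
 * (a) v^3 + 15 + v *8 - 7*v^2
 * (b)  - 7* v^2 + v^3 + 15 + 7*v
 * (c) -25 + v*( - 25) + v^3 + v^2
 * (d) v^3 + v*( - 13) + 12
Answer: b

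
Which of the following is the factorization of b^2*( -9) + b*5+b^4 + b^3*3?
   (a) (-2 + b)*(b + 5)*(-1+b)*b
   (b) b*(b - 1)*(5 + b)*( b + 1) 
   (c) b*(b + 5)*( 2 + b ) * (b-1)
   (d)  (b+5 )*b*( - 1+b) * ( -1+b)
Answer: d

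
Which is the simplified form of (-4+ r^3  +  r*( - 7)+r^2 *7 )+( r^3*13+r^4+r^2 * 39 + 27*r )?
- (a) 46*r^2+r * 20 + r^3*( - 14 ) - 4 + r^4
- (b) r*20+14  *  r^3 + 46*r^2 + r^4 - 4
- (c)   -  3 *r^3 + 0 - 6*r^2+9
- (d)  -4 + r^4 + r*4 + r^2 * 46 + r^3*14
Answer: b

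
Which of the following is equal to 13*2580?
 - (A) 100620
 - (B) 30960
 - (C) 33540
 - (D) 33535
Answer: C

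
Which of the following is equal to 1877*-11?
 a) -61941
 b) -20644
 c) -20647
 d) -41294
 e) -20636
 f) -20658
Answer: c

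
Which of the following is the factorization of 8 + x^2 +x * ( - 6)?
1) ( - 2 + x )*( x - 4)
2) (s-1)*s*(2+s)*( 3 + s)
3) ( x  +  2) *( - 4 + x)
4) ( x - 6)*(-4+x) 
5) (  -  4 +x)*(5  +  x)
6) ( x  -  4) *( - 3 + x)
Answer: 1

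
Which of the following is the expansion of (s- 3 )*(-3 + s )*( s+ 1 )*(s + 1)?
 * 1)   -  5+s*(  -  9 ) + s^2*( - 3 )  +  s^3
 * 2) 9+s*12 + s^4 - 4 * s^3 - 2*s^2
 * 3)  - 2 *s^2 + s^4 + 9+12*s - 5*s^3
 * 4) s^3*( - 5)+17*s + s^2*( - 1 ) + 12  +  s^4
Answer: 2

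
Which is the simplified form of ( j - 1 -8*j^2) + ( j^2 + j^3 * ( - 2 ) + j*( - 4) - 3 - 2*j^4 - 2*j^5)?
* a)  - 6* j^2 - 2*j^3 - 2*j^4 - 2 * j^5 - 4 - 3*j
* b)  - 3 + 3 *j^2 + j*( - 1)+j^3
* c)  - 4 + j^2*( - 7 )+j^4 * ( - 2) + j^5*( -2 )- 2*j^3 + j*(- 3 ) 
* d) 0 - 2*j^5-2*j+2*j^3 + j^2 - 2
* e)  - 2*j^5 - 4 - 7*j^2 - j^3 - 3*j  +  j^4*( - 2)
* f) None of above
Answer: c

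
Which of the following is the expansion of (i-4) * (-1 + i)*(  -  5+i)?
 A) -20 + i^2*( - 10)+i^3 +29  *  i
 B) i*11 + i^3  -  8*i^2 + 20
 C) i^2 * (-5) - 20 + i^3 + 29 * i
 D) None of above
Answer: A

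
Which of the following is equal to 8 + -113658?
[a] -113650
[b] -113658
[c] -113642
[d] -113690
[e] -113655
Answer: a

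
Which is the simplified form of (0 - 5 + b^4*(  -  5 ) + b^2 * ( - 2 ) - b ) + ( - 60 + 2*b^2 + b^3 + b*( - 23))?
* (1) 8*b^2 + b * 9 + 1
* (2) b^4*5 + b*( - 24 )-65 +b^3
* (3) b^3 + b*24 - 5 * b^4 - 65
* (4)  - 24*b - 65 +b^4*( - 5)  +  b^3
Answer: 4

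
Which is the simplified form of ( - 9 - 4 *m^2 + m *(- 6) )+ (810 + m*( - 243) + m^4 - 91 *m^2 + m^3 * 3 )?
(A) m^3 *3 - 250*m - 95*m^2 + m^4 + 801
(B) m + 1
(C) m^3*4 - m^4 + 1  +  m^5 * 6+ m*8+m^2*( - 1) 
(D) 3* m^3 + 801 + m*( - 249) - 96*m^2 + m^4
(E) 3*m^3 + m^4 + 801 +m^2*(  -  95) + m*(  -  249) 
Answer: E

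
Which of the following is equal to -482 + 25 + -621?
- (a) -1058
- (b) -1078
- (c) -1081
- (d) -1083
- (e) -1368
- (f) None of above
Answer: b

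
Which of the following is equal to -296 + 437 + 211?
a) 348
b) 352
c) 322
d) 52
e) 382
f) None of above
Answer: b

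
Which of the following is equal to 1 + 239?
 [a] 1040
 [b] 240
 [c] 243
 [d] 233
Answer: b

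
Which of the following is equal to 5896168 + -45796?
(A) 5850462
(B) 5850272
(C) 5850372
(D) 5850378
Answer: C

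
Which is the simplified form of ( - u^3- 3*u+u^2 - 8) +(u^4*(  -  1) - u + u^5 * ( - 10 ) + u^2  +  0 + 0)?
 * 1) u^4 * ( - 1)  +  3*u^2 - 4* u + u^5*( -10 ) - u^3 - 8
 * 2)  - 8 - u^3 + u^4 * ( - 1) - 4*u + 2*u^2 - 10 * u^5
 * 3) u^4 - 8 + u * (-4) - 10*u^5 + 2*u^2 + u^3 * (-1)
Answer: 2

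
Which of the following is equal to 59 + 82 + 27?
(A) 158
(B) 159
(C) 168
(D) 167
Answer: C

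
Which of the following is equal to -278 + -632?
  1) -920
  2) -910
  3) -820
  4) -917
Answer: 2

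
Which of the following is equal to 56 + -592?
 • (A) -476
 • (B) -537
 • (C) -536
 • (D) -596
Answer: C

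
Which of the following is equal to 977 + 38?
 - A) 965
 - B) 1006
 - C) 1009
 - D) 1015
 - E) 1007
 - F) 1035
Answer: D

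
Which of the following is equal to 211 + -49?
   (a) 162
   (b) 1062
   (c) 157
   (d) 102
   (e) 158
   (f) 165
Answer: a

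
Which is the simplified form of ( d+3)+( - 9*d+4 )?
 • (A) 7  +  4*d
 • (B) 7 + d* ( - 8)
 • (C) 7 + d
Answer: B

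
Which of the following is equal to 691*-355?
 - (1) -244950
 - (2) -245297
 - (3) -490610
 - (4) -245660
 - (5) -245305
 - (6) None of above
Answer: 5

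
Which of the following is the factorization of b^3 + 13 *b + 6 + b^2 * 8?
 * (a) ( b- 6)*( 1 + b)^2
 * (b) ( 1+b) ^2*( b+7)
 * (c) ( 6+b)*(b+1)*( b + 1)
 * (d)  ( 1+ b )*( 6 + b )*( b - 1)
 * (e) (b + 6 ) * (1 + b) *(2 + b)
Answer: c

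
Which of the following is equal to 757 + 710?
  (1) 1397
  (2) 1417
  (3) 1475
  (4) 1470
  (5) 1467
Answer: 5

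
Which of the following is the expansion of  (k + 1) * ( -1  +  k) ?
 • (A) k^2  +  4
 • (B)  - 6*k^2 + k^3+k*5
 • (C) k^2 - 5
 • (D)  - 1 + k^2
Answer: D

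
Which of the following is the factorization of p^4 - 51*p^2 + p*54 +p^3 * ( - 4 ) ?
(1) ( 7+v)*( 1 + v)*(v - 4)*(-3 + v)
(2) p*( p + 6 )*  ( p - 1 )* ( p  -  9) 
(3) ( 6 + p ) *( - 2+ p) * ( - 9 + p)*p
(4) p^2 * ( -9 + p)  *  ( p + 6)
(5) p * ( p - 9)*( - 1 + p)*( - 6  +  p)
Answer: 2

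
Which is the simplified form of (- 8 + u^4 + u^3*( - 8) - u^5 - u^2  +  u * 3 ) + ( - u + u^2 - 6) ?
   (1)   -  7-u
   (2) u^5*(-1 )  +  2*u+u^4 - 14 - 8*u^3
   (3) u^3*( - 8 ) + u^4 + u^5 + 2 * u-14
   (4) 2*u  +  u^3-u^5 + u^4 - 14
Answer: 2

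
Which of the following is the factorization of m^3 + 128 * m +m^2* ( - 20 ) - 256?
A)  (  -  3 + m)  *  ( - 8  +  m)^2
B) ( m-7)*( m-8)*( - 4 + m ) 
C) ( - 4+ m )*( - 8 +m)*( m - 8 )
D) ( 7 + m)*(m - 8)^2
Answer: C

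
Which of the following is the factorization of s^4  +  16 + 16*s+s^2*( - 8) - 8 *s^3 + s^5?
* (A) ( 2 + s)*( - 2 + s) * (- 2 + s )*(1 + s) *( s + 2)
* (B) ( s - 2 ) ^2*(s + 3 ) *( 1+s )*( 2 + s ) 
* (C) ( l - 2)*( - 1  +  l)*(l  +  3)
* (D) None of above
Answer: A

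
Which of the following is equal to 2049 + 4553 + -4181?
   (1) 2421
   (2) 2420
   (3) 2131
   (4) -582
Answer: 1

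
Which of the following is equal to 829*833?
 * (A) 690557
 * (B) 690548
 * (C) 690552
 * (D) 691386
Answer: A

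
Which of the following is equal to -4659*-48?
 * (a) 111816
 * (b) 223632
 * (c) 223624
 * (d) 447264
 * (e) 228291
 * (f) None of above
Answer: b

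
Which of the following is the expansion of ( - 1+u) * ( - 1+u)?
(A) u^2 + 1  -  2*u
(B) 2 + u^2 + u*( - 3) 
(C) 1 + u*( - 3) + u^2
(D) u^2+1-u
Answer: A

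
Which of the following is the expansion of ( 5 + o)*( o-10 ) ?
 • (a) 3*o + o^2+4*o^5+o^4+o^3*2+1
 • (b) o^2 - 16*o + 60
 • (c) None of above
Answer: c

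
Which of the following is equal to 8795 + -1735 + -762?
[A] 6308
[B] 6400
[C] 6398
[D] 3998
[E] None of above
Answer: E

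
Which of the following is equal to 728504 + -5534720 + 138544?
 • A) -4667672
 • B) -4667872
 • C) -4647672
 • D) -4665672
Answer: A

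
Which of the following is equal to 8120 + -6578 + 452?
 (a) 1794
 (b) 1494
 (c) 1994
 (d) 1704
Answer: c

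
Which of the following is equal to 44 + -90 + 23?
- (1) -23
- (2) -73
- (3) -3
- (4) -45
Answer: 1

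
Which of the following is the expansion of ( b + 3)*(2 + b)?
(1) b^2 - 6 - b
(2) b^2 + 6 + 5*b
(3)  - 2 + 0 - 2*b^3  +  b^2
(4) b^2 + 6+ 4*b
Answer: 2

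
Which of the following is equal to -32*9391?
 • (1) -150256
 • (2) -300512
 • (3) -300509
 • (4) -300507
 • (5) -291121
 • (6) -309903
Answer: 2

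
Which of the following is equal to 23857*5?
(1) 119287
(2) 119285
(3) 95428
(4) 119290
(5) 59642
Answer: 2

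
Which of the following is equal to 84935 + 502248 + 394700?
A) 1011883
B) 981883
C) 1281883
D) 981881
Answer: B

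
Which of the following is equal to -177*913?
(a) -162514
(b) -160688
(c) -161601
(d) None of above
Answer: c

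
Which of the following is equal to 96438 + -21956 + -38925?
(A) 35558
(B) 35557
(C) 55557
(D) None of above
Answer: B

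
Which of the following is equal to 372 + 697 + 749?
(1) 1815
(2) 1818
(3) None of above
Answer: 2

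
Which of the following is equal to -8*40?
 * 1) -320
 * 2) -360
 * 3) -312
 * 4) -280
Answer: 1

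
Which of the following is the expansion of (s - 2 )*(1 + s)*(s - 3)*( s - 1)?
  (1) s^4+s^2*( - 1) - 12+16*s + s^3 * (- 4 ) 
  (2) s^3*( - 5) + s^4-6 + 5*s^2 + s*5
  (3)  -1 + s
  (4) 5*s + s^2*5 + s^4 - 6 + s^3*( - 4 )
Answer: 2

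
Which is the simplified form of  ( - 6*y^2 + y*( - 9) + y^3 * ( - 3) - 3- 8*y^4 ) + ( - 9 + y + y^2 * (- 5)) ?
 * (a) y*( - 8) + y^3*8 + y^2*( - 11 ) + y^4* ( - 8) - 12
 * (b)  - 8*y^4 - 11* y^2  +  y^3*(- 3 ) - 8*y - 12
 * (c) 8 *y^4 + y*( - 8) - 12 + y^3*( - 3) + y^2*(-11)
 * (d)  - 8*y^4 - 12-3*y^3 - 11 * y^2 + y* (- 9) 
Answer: b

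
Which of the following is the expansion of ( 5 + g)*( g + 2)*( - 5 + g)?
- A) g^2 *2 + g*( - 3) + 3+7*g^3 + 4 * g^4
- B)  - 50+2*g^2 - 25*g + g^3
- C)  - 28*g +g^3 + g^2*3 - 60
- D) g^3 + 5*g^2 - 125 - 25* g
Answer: B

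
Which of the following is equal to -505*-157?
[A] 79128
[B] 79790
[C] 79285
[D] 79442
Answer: C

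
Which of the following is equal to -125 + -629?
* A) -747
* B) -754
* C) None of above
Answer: B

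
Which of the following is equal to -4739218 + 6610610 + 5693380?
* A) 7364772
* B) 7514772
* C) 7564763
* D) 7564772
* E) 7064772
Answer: D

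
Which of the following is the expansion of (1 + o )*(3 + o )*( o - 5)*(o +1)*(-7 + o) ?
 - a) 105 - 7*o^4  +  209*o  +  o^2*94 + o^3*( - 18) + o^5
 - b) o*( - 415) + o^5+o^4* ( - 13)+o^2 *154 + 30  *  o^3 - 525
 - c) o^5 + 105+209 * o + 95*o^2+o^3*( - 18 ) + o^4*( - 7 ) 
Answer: a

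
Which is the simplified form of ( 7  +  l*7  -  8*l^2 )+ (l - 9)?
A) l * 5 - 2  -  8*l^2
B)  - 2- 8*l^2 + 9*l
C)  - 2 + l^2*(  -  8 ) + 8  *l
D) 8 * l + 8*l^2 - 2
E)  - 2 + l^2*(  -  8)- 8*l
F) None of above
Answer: C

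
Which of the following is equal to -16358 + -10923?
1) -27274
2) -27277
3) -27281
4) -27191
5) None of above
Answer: 3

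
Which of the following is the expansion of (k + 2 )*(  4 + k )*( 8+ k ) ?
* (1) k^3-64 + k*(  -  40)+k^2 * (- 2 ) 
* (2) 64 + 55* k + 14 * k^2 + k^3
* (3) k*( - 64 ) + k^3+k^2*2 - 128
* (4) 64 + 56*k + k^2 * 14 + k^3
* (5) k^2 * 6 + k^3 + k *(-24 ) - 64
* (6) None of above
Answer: 4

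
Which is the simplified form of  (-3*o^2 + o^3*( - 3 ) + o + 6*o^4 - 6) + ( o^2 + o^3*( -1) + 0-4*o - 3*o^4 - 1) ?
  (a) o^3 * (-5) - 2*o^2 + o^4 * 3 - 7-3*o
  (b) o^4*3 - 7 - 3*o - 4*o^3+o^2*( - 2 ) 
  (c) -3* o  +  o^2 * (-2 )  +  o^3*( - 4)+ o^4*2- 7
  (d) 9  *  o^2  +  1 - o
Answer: b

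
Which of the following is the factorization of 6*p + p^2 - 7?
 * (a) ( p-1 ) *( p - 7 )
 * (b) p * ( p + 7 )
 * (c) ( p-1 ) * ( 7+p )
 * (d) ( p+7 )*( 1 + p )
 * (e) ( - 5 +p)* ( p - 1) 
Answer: c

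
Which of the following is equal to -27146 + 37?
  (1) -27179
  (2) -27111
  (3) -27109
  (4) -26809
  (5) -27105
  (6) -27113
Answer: 3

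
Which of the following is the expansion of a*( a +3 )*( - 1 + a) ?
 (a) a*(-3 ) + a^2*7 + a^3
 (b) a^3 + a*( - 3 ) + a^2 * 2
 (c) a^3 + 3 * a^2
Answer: b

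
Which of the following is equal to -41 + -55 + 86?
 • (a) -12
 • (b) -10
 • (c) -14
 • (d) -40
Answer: b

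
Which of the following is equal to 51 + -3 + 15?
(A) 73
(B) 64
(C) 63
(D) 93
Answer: C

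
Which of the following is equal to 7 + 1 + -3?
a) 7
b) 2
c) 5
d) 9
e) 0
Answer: c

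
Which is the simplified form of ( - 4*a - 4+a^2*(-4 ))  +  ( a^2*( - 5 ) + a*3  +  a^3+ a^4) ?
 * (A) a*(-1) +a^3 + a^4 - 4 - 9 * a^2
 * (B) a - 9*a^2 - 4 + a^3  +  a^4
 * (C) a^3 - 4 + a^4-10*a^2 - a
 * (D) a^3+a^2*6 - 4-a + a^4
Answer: A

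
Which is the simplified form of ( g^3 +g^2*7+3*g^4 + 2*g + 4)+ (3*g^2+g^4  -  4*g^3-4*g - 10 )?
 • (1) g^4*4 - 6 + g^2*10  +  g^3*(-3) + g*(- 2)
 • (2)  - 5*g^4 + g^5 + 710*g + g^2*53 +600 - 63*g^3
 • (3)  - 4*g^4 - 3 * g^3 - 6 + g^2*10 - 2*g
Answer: 1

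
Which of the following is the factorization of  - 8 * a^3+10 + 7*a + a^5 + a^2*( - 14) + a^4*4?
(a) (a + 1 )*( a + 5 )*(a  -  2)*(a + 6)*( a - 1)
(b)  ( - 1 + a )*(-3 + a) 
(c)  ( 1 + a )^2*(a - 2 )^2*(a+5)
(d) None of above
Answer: d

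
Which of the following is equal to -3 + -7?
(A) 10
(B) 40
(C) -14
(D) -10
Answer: D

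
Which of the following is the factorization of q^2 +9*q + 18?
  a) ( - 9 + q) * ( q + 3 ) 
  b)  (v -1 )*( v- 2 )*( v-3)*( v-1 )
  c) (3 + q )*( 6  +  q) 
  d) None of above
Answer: c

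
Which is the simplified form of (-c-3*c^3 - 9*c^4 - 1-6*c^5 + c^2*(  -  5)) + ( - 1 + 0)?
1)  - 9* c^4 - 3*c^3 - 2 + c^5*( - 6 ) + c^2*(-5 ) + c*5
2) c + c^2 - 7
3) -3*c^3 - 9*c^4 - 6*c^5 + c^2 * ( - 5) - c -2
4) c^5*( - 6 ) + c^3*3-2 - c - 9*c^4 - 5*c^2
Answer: 3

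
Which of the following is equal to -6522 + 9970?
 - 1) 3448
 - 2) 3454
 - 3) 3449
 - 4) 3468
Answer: 1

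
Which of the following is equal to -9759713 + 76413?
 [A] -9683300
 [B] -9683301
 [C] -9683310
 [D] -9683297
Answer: A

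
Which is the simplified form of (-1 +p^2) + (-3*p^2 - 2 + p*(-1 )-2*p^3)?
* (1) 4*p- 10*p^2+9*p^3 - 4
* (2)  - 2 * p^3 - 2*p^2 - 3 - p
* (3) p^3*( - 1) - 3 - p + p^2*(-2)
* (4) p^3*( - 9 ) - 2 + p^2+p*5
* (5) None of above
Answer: 2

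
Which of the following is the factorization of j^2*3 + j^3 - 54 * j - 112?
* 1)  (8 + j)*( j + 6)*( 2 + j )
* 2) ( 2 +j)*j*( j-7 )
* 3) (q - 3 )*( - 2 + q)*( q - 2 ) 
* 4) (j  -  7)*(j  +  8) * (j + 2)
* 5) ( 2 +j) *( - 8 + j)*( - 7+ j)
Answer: 4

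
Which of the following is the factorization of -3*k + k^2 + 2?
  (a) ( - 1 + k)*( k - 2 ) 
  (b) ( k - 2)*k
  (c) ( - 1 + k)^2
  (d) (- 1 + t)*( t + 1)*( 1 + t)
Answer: a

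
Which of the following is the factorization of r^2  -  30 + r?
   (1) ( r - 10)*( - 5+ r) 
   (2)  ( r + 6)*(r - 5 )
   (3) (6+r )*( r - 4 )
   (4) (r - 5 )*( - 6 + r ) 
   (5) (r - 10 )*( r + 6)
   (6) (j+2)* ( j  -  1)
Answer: 2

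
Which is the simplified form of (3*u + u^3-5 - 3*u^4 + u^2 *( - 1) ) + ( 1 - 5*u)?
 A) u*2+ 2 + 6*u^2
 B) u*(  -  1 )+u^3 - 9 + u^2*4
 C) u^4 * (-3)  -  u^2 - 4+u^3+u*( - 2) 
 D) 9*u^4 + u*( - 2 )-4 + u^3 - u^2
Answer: C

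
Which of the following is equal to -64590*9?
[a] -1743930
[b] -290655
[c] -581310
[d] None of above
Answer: c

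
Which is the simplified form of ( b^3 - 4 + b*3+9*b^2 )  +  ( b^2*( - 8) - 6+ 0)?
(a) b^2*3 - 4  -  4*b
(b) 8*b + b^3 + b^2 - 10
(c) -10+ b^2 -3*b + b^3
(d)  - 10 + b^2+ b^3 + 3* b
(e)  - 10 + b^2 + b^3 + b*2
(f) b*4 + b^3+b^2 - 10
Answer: d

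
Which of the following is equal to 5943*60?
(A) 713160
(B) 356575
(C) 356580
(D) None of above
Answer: C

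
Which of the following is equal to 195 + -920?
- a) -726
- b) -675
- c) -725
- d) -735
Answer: c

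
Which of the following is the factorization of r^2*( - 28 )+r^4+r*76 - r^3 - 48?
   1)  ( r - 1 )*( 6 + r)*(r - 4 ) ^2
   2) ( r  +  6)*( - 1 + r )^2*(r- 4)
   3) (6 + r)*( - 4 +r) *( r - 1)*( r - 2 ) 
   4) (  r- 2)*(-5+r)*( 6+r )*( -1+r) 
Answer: 3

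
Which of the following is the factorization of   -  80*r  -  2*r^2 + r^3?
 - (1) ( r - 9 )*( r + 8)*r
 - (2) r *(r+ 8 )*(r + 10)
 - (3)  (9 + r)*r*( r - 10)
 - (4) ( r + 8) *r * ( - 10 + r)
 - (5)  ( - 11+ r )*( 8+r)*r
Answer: 4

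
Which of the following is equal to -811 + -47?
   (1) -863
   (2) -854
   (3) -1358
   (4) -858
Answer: 4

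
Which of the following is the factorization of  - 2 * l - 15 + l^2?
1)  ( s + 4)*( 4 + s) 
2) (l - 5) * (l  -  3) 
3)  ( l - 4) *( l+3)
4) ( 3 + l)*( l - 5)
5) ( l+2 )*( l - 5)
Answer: 4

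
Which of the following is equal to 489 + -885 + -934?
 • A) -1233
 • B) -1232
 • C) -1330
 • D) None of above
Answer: C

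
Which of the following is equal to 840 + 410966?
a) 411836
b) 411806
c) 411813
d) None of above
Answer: b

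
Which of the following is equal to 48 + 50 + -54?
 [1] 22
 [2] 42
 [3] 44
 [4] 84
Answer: 3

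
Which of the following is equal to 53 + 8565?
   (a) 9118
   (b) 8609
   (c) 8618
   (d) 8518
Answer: c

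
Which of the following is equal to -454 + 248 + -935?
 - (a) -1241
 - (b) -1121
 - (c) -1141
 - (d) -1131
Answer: c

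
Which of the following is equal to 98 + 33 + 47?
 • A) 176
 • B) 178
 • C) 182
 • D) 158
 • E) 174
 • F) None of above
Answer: B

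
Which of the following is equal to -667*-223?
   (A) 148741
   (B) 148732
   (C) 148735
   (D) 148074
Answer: A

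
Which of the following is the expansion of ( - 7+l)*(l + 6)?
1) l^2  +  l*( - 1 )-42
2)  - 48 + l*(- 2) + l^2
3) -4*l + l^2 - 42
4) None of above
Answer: 1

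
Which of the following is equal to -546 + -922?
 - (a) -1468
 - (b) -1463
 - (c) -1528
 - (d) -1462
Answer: a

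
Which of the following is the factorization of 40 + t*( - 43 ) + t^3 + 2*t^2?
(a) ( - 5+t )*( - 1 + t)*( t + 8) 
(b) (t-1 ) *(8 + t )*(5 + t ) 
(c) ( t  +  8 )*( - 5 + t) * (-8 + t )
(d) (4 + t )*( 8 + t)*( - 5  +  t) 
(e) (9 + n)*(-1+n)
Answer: a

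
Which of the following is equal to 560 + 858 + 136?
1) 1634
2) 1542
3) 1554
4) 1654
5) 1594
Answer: 3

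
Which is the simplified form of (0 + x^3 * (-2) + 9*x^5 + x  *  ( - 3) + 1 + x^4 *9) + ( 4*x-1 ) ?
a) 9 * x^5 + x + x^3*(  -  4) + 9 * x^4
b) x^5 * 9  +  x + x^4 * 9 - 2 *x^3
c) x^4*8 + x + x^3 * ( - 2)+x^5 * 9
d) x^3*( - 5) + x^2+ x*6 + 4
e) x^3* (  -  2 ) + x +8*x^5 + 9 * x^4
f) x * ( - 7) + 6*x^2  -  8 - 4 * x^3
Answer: b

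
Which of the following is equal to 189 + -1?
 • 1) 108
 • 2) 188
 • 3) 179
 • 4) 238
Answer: 2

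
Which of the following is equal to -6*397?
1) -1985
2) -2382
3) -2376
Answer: 2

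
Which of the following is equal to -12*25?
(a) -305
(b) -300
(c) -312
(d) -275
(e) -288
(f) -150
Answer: b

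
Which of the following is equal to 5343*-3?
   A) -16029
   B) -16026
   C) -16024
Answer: A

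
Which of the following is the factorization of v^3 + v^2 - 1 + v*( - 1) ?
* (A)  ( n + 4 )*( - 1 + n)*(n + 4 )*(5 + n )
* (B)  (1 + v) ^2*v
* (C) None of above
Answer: C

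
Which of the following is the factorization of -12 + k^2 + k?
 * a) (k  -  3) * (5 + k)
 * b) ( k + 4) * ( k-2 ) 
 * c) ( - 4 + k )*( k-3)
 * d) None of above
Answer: d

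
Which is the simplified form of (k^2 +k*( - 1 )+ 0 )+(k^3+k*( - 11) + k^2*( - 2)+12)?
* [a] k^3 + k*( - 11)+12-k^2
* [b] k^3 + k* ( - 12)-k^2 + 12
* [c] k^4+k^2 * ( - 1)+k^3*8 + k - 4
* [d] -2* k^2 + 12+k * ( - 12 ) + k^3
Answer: b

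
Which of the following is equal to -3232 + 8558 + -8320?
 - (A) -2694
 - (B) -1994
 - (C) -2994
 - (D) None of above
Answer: C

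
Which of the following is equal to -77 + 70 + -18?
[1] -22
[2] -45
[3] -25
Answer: 3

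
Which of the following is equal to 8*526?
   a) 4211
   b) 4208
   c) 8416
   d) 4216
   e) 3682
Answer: b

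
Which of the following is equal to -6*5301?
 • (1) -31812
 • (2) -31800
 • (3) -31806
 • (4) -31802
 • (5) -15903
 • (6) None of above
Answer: 3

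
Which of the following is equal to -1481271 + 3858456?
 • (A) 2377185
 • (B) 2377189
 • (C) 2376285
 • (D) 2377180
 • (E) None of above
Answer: A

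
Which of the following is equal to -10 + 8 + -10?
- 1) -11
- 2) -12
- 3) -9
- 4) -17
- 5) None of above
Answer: 2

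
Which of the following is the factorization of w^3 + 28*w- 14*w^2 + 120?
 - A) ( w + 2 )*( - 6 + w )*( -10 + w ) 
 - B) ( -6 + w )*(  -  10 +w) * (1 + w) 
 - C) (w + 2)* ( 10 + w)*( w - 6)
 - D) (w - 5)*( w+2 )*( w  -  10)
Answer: A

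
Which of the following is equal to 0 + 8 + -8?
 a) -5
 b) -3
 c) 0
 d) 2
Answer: c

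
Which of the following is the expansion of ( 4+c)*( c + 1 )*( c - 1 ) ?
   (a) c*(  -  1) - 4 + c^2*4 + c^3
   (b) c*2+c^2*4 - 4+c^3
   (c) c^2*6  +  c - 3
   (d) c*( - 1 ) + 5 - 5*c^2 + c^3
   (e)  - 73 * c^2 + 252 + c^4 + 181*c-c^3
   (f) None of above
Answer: a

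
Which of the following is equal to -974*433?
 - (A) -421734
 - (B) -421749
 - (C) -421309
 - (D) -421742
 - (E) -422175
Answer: D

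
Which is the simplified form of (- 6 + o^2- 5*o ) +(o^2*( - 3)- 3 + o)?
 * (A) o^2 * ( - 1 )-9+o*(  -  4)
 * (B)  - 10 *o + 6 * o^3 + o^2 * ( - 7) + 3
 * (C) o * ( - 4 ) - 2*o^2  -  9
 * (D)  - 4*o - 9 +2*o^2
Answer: C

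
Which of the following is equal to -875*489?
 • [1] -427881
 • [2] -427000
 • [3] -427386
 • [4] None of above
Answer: 4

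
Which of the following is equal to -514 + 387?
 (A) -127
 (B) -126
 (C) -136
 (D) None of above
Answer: A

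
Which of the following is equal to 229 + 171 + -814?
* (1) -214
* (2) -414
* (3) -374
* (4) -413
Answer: 2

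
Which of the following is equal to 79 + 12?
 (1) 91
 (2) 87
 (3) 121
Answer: 1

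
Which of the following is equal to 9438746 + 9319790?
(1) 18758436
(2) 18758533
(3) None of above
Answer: 3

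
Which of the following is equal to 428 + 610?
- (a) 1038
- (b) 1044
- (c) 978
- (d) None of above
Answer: a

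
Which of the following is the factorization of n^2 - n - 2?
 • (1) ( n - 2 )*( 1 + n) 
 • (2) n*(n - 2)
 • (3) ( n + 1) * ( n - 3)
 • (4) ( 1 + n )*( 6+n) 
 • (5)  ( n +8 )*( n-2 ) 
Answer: 1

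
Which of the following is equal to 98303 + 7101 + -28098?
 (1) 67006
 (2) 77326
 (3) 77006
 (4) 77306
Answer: 4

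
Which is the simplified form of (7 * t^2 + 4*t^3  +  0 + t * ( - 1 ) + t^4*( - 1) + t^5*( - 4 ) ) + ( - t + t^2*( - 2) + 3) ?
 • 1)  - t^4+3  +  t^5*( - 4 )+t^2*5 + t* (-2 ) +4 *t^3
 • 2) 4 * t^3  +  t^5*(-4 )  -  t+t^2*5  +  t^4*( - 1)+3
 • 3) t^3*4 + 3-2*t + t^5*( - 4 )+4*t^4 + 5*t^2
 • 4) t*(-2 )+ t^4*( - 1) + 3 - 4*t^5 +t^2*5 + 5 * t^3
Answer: 1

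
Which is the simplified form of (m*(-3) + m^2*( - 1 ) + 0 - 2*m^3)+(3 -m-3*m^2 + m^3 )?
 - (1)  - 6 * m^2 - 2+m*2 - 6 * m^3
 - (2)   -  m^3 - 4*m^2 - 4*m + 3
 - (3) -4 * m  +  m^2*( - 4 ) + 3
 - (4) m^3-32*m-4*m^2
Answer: 2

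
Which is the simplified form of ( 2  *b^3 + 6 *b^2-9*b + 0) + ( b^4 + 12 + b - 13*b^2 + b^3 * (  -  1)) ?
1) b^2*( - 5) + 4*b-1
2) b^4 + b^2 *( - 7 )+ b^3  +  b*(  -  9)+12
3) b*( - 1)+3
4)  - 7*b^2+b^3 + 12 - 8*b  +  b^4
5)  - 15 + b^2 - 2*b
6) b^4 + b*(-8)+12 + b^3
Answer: 4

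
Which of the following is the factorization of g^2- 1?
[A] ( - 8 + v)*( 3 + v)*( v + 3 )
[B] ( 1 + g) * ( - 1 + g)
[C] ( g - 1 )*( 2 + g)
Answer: B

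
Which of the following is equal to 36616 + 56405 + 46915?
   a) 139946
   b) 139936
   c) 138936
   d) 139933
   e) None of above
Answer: b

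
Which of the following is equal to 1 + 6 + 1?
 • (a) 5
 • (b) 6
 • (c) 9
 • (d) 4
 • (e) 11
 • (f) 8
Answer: f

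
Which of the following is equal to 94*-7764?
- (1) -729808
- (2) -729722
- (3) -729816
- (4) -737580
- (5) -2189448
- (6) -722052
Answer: 3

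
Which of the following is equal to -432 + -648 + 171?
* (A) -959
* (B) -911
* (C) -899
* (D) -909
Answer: D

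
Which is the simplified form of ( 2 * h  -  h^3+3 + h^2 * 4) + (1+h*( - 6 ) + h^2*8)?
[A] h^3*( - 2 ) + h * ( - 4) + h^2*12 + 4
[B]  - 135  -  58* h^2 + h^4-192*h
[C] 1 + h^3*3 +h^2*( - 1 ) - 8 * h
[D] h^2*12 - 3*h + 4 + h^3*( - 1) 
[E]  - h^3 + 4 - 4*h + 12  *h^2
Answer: E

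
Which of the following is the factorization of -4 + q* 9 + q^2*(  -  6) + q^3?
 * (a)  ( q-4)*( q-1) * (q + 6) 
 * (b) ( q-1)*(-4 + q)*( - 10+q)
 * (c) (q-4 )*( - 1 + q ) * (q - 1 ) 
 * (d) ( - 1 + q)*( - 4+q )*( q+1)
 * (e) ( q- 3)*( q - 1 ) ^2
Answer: c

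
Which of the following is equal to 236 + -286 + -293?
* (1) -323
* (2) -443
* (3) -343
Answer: 3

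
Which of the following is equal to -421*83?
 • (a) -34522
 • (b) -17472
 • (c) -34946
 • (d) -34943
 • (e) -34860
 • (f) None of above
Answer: d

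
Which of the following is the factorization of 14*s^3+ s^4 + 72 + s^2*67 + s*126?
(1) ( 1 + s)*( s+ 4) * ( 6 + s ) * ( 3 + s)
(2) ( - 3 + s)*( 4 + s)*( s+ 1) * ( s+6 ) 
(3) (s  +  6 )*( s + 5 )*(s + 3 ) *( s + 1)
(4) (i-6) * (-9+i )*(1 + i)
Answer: 1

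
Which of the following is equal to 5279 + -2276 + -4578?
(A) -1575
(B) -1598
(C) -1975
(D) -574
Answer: A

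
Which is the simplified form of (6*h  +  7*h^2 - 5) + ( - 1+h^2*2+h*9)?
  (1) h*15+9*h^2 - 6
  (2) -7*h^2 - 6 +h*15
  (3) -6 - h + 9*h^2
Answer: 1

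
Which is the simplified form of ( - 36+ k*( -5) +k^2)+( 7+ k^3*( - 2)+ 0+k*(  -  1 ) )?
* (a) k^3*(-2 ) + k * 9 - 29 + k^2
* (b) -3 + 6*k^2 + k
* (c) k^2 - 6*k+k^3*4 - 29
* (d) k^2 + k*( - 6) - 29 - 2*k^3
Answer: d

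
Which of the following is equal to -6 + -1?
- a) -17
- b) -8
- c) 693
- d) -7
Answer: d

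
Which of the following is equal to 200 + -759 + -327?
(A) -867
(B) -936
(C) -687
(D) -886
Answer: D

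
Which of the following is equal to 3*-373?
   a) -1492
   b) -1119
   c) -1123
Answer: b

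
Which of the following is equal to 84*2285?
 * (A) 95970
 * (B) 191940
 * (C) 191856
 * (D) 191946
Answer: B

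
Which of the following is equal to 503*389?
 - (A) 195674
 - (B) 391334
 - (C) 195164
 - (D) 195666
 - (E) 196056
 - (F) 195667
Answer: F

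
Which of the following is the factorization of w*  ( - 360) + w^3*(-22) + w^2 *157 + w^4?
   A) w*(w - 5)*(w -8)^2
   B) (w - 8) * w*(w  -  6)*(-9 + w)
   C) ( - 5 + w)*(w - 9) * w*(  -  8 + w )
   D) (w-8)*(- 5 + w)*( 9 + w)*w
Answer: C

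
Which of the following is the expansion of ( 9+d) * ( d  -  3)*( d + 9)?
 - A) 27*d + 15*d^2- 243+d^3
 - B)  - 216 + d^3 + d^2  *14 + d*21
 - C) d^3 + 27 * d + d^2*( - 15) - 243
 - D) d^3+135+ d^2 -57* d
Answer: A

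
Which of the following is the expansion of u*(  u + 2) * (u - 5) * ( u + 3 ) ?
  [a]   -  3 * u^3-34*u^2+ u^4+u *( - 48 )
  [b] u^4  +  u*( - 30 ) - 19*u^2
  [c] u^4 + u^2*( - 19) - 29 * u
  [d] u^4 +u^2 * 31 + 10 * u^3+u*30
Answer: b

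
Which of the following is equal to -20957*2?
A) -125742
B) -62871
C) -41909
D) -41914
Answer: D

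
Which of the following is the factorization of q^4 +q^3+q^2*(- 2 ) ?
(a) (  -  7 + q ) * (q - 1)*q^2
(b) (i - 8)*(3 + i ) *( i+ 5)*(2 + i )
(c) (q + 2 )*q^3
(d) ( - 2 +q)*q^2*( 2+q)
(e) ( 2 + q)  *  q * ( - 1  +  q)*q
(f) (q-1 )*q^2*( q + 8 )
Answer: e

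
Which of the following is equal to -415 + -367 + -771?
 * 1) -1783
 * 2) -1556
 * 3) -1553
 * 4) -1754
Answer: 3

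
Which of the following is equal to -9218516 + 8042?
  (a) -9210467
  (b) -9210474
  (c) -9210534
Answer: b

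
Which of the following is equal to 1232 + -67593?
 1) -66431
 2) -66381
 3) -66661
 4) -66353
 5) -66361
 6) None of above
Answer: 5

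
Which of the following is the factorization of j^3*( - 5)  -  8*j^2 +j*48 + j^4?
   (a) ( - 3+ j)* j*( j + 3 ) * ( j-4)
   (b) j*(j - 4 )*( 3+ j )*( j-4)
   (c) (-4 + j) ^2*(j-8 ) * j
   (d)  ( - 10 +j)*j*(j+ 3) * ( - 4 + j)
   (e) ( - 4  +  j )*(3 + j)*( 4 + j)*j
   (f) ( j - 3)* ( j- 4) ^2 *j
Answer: b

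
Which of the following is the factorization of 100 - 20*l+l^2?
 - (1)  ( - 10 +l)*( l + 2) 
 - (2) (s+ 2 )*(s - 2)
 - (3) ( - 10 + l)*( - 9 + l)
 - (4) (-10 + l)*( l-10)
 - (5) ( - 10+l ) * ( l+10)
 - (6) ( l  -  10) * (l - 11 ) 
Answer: 4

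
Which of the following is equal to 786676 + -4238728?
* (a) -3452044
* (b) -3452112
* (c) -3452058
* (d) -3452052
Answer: d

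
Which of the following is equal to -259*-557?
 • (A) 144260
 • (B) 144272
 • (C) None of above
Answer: C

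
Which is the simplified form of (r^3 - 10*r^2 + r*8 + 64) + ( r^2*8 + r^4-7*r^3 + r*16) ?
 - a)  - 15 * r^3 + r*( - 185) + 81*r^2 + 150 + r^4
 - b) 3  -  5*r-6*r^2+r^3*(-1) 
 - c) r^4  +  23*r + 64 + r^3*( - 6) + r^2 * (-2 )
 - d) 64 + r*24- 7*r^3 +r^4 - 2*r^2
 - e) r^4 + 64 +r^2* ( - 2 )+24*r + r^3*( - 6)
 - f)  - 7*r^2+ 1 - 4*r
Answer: e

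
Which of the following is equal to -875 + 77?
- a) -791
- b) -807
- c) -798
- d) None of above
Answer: c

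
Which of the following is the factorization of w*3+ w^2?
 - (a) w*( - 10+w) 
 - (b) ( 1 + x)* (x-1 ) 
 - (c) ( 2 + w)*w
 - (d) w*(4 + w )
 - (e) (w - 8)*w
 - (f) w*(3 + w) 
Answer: f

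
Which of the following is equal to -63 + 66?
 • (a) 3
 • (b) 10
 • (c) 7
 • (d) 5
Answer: a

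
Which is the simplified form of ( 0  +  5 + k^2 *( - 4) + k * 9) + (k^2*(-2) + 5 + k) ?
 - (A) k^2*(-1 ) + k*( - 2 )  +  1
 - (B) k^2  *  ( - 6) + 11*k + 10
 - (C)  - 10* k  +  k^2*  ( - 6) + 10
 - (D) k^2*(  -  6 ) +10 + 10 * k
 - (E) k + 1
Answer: D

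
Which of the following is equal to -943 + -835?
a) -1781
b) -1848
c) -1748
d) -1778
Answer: d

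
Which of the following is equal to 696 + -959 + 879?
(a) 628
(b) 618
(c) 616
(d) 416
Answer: c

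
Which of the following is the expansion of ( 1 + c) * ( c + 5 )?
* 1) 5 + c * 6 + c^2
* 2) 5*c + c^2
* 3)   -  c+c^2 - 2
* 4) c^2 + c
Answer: 1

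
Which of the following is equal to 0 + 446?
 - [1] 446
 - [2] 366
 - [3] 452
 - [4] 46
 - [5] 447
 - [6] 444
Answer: 1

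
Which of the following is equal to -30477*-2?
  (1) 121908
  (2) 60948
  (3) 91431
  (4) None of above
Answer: 4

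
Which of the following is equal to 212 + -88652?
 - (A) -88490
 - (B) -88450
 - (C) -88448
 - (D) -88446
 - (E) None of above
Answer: E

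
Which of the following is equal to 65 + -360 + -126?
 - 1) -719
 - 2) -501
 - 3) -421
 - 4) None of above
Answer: 3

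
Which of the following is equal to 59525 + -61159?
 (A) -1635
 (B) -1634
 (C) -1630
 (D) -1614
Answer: B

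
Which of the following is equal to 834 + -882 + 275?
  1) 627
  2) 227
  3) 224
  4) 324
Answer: 2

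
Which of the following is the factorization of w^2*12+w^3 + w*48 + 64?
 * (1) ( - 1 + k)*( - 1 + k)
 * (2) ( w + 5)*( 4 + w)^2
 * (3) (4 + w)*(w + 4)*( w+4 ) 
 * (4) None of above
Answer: 3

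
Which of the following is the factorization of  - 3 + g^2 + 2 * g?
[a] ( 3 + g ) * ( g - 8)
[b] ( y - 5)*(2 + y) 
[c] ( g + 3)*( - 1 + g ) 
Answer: c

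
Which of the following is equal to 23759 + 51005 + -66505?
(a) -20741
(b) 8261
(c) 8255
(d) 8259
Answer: d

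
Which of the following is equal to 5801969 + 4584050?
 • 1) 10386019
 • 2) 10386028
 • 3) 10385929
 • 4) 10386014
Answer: 1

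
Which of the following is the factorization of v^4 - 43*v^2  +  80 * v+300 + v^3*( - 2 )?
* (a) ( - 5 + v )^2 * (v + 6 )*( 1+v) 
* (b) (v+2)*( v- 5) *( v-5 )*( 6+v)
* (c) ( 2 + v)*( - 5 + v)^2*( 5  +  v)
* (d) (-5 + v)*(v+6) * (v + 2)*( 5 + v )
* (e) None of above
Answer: b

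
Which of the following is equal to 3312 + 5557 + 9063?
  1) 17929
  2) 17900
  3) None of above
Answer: 3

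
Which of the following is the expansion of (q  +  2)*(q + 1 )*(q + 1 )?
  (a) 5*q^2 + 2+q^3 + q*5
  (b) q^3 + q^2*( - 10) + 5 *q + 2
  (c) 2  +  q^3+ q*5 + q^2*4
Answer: c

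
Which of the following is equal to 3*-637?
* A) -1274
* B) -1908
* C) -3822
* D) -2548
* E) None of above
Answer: E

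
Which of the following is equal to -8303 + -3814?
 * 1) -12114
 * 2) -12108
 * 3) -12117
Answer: 3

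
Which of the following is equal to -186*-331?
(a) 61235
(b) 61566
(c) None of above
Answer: b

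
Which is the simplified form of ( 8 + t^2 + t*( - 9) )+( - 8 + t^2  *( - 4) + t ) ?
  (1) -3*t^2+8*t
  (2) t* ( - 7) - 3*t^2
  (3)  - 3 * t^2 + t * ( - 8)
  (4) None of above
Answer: 3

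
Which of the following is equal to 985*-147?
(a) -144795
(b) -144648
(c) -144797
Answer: a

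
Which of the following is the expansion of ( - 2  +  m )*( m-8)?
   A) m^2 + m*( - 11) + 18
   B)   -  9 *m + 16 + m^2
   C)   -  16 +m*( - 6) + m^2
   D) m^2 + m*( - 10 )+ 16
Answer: D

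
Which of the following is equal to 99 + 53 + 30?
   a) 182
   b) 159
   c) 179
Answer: a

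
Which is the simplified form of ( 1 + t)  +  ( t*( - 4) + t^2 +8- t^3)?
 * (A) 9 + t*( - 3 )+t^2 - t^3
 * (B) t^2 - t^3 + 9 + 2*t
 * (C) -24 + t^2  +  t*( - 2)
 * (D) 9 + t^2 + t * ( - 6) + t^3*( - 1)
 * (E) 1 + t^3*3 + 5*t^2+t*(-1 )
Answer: A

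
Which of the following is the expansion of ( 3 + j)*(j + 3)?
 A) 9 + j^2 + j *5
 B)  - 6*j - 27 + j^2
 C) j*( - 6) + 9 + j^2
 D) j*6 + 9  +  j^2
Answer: D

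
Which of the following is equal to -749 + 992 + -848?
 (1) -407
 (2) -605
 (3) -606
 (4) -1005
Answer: 2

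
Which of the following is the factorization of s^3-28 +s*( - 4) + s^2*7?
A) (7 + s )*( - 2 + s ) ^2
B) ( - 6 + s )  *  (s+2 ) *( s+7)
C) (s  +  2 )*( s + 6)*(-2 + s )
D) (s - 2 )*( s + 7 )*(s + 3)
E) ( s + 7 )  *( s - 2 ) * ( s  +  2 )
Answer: E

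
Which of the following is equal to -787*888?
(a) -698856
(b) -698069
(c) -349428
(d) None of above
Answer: a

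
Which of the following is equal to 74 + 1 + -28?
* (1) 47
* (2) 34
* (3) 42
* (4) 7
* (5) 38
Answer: 1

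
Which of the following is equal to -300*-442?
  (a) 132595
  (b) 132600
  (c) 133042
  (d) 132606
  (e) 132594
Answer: b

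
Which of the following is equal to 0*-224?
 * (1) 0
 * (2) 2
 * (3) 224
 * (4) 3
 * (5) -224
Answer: 1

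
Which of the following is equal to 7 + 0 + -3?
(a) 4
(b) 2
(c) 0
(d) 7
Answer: a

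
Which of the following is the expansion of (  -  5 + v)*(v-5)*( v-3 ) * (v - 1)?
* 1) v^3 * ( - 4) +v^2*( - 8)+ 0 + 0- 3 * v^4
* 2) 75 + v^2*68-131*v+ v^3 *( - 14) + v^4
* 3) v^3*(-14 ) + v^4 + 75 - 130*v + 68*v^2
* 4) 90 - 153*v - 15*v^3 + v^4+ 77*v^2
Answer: 3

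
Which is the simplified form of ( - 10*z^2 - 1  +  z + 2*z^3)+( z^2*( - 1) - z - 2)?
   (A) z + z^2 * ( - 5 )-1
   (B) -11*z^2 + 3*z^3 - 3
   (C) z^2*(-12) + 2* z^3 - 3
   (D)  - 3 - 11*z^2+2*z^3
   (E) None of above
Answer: D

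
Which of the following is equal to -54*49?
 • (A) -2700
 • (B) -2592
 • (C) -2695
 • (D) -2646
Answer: D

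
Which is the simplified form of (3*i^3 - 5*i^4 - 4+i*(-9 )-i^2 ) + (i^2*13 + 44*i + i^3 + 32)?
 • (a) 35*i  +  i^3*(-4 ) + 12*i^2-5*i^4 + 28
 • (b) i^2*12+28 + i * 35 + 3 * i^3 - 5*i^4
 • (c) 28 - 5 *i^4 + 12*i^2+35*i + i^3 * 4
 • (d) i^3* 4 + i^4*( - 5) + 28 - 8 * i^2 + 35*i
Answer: c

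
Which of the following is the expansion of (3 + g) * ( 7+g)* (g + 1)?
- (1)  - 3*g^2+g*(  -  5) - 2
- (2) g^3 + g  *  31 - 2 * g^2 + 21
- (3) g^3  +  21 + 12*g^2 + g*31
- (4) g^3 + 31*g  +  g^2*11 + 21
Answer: 4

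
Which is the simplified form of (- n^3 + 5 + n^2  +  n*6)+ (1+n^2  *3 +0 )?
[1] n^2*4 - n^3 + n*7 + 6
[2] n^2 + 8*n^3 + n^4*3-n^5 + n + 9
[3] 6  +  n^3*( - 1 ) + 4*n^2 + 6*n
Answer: 3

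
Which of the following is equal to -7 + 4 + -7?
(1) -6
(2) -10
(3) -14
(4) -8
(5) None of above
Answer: 2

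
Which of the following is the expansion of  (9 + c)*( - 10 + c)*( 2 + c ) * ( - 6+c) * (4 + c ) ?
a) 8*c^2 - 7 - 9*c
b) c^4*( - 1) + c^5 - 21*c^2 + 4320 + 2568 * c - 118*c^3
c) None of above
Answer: c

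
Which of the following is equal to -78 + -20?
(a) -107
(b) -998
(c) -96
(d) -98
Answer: d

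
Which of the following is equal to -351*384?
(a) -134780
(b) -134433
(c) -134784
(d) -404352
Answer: c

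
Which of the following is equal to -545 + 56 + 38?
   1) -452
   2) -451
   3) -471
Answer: 2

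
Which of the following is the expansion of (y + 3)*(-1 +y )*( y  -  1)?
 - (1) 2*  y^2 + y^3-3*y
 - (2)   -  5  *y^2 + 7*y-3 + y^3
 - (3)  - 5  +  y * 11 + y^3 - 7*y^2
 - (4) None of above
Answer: 4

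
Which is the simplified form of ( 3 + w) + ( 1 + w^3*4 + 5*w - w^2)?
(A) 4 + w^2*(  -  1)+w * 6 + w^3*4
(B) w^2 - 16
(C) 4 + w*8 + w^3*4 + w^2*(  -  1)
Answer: A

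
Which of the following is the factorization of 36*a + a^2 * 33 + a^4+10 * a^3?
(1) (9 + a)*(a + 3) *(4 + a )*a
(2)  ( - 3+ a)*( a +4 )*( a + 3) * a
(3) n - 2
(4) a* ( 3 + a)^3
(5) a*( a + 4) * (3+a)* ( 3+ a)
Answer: 5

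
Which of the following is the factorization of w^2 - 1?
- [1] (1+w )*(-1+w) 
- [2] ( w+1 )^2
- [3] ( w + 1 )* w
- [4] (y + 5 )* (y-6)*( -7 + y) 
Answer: 1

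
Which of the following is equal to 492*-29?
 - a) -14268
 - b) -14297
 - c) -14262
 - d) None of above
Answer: a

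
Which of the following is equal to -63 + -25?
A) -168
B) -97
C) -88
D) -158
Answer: C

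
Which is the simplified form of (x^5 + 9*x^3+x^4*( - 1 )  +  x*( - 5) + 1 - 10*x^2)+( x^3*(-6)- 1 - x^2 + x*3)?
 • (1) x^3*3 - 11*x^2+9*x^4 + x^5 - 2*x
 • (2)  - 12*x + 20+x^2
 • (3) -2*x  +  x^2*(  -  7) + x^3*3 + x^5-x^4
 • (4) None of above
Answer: 4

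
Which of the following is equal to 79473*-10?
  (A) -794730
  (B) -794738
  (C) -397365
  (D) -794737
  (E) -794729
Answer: A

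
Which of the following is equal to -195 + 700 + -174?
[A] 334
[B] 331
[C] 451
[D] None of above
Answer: B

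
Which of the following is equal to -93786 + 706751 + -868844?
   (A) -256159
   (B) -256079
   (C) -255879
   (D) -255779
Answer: C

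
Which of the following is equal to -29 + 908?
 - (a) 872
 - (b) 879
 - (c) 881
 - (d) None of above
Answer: b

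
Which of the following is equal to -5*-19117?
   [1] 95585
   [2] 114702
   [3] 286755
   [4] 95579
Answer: 1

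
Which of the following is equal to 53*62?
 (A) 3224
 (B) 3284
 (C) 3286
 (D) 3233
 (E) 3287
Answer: C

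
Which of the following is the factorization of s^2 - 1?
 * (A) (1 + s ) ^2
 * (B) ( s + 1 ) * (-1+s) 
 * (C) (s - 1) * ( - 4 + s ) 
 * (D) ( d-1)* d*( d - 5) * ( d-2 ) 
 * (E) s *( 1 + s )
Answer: B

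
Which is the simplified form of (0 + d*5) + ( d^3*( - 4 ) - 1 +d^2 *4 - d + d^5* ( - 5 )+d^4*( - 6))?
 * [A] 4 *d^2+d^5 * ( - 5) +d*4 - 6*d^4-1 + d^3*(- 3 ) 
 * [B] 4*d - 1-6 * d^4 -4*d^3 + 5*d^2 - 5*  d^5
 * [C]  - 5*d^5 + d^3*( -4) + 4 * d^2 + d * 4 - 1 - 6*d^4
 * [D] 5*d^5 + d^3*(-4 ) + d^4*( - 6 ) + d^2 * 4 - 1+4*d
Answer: C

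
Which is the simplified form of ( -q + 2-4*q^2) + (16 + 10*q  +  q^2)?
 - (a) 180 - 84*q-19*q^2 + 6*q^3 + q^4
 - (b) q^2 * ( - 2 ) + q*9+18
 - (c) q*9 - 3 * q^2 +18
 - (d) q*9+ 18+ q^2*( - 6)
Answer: c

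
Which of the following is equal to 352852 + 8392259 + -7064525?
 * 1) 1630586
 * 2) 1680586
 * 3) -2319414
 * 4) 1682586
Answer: 2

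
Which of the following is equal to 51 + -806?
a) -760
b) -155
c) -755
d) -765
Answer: c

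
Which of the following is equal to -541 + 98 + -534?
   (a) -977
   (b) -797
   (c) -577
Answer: a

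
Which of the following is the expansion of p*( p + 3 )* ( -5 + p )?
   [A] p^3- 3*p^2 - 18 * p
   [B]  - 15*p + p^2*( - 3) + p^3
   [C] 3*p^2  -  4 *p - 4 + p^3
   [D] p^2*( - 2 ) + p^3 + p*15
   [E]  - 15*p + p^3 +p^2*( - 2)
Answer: E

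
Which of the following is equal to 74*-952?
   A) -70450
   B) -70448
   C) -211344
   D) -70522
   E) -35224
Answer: B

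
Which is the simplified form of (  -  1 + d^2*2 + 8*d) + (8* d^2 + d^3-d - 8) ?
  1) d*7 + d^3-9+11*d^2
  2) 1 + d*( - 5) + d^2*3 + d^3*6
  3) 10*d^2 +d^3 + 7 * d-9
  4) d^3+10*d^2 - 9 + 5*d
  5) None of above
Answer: 3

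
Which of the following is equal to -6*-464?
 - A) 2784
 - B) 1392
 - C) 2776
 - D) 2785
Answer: A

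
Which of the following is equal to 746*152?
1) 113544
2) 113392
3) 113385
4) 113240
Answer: 2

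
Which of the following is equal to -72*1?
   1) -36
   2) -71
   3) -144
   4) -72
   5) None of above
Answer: 4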